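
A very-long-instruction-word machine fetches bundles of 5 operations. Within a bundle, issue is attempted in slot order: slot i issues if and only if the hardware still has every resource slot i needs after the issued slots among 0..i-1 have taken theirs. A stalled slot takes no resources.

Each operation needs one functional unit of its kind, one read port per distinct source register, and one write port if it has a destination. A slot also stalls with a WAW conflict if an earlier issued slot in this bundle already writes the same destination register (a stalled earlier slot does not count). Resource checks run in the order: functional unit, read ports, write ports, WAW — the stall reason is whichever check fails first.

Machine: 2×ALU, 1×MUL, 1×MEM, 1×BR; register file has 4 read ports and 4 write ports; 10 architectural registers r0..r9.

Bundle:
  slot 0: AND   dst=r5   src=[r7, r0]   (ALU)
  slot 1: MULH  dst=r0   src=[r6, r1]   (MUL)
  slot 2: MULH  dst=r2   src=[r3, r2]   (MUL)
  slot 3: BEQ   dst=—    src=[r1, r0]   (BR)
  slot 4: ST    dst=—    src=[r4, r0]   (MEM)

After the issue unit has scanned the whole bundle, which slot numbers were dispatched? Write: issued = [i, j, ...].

issued = [0, 1]

[0] ALU needs rd=2 wr=1: ok; after: ALU=1 MUL=1 MEM=1 BR=1, R=2, W=3
[1] MUL needs rd=2 wr=1: ok; after: ALU=1 MUL=0 MEM=1 BR=1, R=0, W=2
[2] MUL needs rd=2 wr=1: FU; after: ALU=1 MUL=0 MEM=1 BR=1, R=0, W=2
[3] BR needs rd=2 wr=0: RD_PORT; after: ALU=1 MUL=0 MEM=1 BR=1, R=0, W=2
[4] MEM needs rd=2 wr=0: RD_PORT; after: ALU=1 MUL=0 MEM=1 BR=1, R=0, W=2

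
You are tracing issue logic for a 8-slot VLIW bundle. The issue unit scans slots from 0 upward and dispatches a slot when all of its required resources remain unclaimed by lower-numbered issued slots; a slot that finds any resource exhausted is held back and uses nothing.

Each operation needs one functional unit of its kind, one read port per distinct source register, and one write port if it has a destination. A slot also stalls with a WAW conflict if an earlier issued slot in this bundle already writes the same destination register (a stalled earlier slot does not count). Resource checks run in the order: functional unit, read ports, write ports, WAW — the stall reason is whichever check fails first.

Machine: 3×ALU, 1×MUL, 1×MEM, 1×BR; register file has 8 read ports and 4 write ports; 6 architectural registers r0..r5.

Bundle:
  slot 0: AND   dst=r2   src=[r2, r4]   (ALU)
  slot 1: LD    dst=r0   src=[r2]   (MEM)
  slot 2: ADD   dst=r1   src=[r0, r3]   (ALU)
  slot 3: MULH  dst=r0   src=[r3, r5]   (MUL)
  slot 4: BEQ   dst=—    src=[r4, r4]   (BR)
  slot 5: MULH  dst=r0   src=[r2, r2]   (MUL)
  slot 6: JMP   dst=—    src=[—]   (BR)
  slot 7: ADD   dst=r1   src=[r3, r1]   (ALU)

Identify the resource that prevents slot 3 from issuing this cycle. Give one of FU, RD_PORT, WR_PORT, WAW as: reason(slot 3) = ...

  0. ALU→r2 ⇒ go  {2A/1Mu/1Ld/1B | 6r 3w}
  1. MEM→r0 ⇒ go  {2A/1Mu/0Ld/1B | 5r 2w}
  2. ALU→r1 ⇒ go  {1A/1Mu/0Ld/1B | 3r 1w}
  3. MUL→r0 ⇒ no(WAW)  {1A/1Mu/0Ld/1B | 3r 1w}
  4. BR ⇒ go  {1A/1Mu/0Ld/0B | 2r 1w}
  5. MUL→r0 ⇒ no(WAW)  {1A/1Mu/0Ld/0B | 2r 1w}
  6. BR ⇒ no(FU)  {1A/1Mu/0Ld/0B | 2r 1w}
  7. ALU→r1 ⇒ no(WAW)  {1A/1Mu/0Ld/0B | 2r 1w}

reason(slot 3) = WAW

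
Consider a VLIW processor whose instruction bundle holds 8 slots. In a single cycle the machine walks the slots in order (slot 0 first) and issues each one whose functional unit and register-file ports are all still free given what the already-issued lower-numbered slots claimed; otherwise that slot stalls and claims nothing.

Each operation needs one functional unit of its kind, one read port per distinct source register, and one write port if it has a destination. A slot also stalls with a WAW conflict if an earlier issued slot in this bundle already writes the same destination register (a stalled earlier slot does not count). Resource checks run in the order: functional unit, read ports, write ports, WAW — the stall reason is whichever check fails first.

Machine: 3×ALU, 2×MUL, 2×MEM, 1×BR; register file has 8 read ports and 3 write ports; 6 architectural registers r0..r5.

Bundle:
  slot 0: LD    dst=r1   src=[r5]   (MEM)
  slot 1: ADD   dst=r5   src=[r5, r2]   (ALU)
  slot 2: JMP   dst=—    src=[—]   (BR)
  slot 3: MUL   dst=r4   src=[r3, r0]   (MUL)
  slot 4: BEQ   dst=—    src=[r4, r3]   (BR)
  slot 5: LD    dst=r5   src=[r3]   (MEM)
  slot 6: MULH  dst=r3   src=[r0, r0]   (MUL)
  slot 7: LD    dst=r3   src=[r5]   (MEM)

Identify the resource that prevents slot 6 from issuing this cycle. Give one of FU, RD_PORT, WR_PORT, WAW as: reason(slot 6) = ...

reason(slot 6) = WR_PORT

(0) want 1×MEM +1rd +1wr — yes → AL3|MU2|ME1|BR1|rd7|wr2
(1) want 1×ALU +2rd +1wr — yes → AL2|MU2|ME1|BR1|rd5|wr1
(2) want 1×BR +0rd +0wr — yes → AL2|MU2|ME1|BR0|rd5|wr1
(3) want 1×MUL +2rd +1wr — yes → AL2|MU1|ME1|BR0|rd3|wr0
(4) want 1×BR +2rd +0wr — FU → AL2|MU1|ME1|BR0|rd3|wr0
(5) want 1×MEM +1rd +1wr — WR_PORT → AL2|MU1|ME1|BR0|rd3|wr0
(6) want 1×MUL +1rd +1wr — WR_PORT → AL2|MU1|ME1|BR0|rd3|wr0
(7) want 1×MEM +1rd +1wr — WR_PORT → AL2|MU1|ME1|BR0|rd3|wr0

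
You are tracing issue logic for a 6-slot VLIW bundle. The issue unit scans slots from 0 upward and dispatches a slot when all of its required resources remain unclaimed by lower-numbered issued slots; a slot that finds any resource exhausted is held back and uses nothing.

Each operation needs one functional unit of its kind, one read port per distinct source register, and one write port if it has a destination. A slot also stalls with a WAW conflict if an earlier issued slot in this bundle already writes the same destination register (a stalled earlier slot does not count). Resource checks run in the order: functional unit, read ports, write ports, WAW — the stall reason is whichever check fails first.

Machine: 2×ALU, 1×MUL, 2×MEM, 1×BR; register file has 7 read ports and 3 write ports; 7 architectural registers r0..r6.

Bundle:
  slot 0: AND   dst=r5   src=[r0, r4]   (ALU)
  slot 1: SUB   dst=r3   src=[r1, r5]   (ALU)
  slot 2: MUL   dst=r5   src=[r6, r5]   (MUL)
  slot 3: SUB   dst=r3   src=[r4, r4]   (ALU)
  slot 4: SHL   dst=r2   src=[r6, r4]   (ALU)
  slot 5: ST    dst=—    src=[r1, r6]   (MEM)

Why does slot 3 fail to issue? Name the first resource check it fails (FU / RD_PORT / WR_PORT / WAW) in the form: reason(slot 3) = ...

reason(slot 3) = FU

  0. ALU→r5 ⇒ go  {1A/1Mu/2Ld/1B | 5r 2w}
  1. ALU→r3 ⇒ go  {0A/1Mu/2Ld/1B | 3r 1w}
  2. MUL→r5 ⇒ no(WAW)  {0A/1Mu/2Ld/1B | 3r 1w}
  3. ALU→r3 ⇒ no(FU)  {0A/1Mu/2Ld/1B | 3r 1w}
  4. ALU→r2 ⇒ no(FU)  {0A/1Mu/2Ld/1B | 3r 1w}
  5. MEM ⇒ go  {0A/1Mu/1Ld/1B | 1r 1w}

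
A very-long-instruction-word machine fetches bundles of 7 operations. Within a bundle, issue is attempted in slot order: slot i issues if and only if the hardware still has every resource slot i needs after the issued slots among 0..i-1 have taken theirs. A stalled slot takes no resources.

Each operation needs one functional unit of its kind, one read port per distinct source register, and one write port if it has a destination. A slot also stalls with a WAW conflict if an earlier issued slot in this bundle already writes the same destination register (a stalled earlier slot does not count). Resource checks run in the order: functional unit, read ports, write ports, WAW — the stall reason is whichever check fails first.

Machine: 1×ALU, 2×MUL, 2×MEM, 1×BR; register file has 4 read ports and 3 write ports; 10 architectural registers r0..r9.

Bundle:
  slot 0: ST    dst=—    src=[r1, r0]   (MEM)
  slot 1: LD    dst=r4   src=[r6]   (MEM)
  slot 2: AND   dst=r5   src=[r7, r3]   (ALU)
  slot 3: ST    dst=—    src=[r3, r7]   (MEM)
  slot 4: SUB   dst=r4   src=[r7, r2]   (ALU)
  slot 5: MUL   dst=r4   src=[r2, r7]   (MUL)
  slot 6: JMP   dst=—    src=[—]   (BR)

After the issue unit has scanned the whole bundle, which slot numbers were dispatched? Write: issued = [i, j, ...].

issued = [0, 1, 6]

[0] MEM needs rd=2 wr=0: ok; after: ALU=1 MUL=2 MEM=1 BR=1, R=2, W=3
[1] MEM needs rd=1 wr=1: ok; after: ALU=1 MUL=2 MEM=0 BR=1, R=1, W=2
[2] ALU needs rd=2 wr=1: RD_PORT; after: ALU=1 MUL=2 MEM=0 BR=1, R=1, W=2
[3] MEM needs rd=2 wr=0: FU; after: ALU=1 MUL=2 MEM=0 BR=1, R=1, W=2
[4] ALU needs rd=2 wr=1: RD_PORT; after: ALU=1 MUL=2 MEM=0 BR=1, R=1, W=2
[5] MUL needs rd=2 wr=1: RD_PORT; after: ALU=1 MUL=2 MEM=0 BR=1, R=1, W=2
[6] BR needs rd=0 wr=0: ok; after: ALU=1 MUL=2 MEM=0 BR=0, R=1, W=2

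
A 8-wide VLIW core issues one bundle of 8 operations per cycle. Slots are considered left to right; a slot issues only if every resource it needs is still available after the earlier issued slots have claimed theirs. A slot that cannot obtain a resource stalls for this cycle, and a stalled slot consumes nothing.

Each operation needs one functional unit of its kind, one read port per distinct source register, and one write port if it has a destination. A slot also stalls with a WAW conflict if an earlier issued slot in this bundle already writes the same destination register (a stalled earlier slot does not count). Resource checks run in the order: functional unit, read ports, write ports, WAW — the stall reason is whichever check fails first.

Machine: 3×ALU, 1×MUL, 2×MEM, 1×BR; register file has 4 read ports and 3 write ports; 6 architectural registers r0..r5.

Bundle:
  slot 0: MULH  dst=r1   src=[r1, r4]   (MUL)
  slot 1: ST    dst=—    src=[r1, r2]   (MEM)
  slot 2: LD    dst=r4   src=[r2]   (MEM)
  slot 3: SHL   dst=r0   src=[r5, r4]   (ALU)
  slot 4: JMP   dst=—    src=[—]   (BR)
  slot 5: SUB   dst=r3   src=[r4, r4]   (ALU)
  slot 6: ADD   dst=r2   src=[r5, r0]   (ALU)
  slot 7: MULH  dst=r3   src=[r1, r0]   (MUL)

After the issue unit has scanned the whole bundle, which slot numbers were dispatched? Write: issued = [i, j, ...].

#0 MUL src=r1,r4 dispatched  <A:3 Mu:0 Ld:2 B:1 rd:2 wr:2>
#1 MEM src=r1,r2 dispatched  <A:3 Mu:0 Ld:1 B:1 rd:0 wr:2>
#2 MEM src=r2 held:RD_PORT  <A:3 Mu:0 Ld:1 B:1 rd:0 wr:2>
#3 ALU src=r5,r4 held:RD_PORT  <A:3 Mu:0 Ld:1 B:1 rd:0 wr:2>
#4 BR src=- dispatched  <A:3 Mu:0 Ld:1 B:0 rd:0 wr:2>
#5 ALU src=r4,r4 held:RD_PORT  <A:3 Mu:0 Ld:1 B:0 rd:0 wr:2>
#6 ALU src=r5,r0 held:RD_PORT  <A:3 Mu:0 Ld:1 B:0 rd:0 wr:2>
#7 MUL src=r1,r0 held:FU  <A:3 Mu:0 Ld:1 B:0 rd:0 wr:2>

issued = [0, 1, 4]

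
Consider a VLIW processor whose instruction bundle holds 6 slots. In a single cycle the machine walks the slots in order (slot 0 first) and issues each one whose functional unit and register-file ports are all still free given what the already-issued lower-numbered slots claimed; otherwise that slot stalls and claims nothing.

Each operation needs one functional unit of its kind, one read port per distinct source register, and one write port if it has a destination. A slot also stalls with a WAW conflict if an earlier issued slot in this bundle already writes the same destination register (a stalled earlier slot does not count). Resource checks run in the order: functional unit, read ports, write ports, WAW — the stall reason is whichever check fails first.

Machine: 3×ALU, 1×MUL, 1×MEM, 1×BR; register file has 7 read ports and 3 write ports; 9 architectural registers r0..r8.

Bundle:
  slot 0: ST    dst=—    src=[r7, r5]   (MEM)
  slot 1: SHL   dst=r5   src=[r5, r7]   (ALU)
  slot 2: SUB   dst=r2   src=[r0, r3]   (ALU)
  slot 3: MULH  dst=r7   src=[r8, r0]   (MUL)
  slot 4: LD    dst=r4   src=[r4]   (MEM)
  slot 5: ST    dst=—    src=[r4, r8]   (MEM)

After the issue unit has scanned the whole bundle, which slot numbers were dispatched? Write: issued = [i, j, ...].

  0. MEM ⇒ go  {3A/1Mu/0Ld/1B | 5r 3w}
  1. ALU→r5 ⇒ go  {2A/1Mu/0Ld/1B | 3r 2w}
  2. ALU→r2 ⇒ go  {1A/1Mu/0Ld/1B | 1r 1w}
  3. MUL→r7 ⇒ no(RD_PORT)  {1A/1Mu/0Ld/1B | 1r 1w}
  4. MEM→r4 ⇒ no(FU)  {1A/1Mu/0Ld/1B | 1r 1w}
  5. MEM ⇒ no(FU)  {1A/1Mu/0Ld/1B | 1r 1w}

issued = [0, 1, 2]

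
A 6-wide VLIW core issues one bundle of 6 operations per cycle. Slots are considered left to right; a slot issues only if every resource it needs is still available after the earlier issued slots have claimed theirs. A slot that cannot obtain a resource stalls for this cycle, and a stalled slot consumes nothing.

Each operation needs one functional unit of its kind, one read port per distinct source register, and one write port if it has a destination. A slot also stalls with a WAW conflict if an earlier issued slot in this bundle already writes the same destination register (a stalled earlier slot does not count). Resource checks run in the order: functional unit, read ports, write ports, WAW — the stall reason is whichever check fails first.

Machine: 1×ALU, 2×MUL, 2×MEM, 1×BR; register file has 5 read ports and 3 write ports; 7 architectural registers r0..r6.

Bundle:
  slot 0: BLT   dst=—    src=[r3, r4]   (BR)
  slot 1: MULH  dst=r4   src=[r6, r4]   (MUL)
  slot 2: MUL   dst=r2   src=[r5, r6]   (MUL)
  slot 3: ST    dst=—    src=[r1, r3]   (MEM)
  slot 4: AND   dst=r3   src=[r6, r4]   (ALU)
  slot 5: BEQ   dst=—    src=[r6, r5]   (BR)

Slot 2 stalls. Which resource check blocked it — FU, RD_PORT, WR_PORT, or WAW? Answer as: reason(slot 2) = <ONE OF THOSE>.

(0) want 1×BR +2rd +0wr — yes → AL1|MU2|ME2|BR0|rd3|wr3
(1) want 1×MUL +2rd +1wr — yes → AL1|MU1|ME2|BR0|rd1|wr2
(2) want 1×MUL +2rd +1wr — RD_PORT → AL1|MU1|ME2|BR0|rd1|wr2
(3) want 1×MEM +2rd +0wr — RD_PORT → AL1|MU1|ME2|BR0|rd1|wr2
(4) want 1×ALU +2rd +1wr — RD_PORT → AL1|MU1|ME2|BR0|rd1|wr2
(5) want 1×BR +2rd +0wr — FU → AL1|MU1|ME2|BR0|rd1|wr2

reason(slot 2) = RD_PORT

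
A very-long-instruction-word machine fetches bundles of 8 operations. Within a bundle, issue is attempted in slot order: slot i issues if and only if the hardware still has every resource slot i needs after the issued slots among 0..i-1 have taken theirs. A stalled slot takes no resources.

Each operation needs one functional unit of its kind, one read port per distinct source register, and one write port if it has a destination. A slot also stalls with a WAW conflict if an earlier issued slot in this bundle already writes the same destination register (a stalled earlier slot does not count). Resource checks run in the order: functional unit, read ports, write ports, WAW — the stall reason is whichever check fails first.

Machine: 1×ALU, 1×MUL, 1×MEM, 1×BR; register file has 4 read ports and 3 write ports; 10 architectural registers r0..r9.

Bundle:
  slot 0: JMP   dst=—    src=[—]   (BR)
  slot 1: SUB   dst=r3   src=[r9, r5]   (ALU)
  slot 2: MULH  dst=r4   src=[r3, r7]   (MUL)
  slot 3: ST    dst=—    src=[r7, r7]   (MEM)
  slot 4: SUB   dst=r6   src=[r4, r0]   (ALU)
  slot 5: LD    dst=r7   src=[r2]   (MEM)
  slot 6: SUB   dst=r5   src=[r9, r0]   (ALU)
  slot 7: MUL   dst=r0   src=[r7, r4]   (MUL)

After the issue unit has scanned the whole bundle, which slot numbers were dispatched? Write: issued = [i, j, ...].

issued = [0, 1, 2]

  0. BR ⇒ go  {1A/1Mu/1Ld/0B | 4r 3w}
  1. ALU→r3 ⇒ go  {0A/1Mu/1Ld/0B | 2r 2w}
  2. MUL→r4 ⇒ go  {0A/0Mu/1Ld/0B | 0r 1w}
  3. MEM ⇒ no(RD_PORT)  {0A/0Mu/1Ld/0B | 0r 1w}
  4. ALU→r6 ⇒ no(FU)  {0A/0Mu/1Ld/0B | 0r 1w}
  5. MEM→r7 ⇒ no(RD_PORT)  {0A/0Mu/1Ld/0B | 0r 1w}
  6. ALU→r5 ⇒ no(FU)  {0A/0Mu/1Ld/0B | 0r 1w}
  7. MUL→r0 ⇒ no(FU)  {0A/0Mu/1Ld/0B | 0r 1w}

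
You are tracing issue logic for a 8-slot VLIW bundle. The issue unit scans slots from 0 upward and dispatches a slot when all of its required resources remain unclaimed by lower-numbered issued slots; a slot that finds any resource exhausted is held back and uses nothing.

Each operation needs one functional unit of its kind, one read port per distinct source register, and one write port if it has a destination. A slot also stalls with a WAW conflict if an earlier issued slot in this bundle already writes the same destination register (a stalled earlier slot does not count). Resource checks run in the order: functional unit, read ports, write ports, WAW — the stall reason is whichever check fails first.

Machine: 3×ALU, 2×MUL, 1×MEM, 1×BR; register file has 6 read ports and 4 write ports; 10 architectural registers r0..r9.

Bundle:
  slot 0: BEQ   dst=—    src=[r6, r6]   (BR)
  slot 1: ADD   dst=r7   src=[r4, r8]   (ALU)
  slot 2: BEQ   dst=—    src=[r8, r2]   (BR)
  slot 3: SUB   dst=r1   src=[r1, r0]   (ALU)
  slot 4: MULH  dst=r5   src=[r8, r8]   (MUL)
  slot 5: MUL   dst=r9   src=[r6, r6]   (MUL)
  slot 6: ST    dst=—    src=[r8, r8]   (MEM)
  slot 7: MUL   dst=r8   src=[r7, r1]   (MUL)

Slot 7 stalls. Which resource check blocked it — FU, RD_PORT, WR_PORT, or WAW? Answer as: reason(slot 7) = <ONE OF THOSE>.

reason(slot 7) = RD_PORT

(0) want 1×BR +1rd +0wr — yes → AL3|MU2|ME1|BR0|rd5|wr4
(1) want 1×ALU +2rd +1wr — yes → AL2|MU2|ME1|BR0|rd3|wr3
(2) want 1×BR +2rd +0wr — FU → AL2|MU2|ME1|BR0|rd3|wr3
(3) want 1×ALU +2rd +1wr — yes → AL1|MU2|ME1|BR0|rd1|wr2
(4) want 1×MUL +1rd +1wr — yes → AL1|MU1|ME1|BR0|rd0|wr1
(5) want 1×MUL +1rd +1wr — RD_PORT → AL1|MU1|ME1|BR0|rd0|wr1
(6) want 1×MEM +1rd +0wr — RD_PORT → AL1|MU1|ME1|BR0|rd0|wr1
(7) want 1×MUL +2rd +1wr — RD_PORT → AL1|MU1|ME1|BR0|rd0|wr1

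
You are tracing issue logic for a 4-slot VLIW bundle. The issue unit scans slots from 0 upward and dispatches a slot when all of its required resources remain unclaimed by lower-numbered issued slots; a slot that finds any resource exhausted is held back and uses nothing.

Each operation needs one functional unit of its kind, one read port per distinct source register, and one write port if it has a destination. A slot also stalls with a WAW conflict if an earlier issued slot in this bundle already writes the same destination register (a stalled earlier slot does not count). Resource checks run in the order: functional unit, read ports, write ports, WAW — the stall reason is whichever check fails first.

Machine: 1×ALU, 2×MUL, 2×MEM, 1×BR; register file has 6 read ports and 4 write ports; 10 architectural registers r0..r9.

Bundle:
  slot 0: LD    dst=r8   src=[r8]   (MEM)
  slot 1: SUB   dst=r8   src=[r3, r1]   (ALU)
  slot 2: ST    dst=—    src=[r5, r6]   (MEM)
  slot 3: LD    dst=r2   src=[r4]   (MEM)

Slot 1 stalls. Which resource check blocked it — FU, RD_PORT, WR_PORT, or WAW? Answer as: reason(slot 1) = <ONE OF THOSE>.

  0. MEM→r8 ⇒ go  {1A/2Mu/1Ld/1B | 5r 3w}
  1. ALU→r8 ⇒ no(WAW)  {1A/2Mu/1Ld/1B | 5r 3w}
  2. MEM ⇒ go  {1A/2Mu/0Ld/1B | 3r 3w}
  3. MEM→r2 ⇒ no(FU)  {1A/2Mu/0Ld/1B | 3r 3w}

reason(slot 1) = WAW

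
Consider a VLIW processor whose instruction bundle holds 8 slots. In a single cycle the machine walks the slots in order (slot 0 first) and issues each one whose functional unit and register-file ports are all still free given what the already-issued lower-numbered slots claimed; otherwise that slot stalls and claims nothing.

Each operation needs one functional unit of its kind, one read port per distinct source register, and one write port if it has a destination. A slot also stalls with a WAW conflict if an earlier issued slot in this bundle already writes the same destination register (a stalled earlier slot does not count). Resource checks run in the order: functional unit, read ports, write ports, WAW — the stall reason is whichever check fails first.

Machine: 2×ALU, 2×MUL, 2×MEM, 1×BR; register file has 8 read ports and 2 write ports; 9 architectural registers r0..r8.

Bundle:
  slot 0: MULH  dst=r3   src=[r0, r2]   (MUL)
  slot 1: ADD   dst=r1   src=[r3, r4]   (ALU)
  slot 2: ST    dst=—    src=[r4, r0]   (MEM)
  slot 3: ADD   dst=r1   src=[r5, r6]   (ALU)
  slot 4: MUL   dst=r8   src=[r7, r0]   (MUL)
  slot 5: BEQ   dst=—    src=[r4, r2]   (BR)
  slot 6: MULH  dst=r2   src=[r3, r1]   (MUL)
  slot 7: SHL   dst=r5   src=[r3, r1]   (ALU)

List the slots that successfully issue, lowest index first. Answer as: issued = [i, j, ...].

slot 0 (MUL): ISSUE — free A2,Mu1,Ld2,B1 rp6 wp1
slot 1 (ALU): ISSUE — free A1,Mu1,Ld2,B1 rp4 wp0
slot 2 (MEM): ISSUE — free A1,Mu1,Ld1,B1 rp2 wp0
slot 3 (ALU): stall WR_PORT — free A1,Mu1,Ld1,B1 rp2 wp0
slot 4 (MUL): stall WR_PORT — free A1,Mu1,Ld1,B1 rp2 wp0
slot 5 (BR): ISSUE — free A1,Mu1,Ld1,B0 rp0 wp0
slot 6 (MUL): stall RD_PORT — free A1,Mu1,Ld1,B0 rp0 wp0
slot 7 (ALU): stall RD_PORT — free A1,Mu1,Ld1,B0 rp0 wp0

issued = [0, 1, 2, 5]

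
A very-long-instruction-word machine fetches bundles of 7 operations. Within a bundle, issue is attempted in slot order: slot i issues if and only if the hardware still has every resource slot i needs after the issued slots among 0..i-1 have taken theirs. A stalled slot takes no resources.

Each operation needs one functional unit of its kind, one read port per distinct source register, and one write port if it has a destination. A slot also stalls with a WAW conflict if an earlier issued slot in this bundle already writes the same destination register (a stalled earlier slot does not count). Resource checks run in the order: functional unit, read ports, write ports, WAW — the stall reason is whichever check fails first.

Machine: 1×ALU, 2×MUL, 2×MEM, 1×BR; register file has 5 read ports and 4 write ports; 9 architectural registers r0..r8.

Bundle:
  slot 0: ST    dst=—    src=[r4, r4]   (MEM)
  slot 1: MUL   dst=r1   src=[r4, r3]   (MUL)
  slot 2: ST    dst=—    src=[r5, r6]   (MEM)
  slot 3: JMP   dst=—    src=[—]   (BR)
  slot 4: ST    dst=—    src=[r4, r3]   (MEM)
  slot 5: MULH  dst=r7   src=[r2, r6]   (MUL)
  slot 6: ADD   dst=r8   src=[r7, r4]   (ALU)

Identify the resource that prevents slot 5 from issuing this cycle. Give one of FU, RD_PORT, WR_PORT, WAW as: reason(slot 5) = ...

reason(slot 5) = RD_PORT

[0] MEM needs rd=1 wr=0: ok; after: ALU=1 MUL=2 MEM=1 BR=1, R=4, W=4
[1] MUL needs rd=2 wr=1: ok; after: ALU=1 MUL=1 MEM=1 BR=1, R=2, W=3
[2] MEM needs rd=2 wr=0: ok; after: ALU=1 MUL=1 MEM=0 BR=1, R=0, W=3
[3] BR needs rd=0 wr=0: ok; after: ALU=1 MUL=1 MEM=0 BR=0, R=0, W=3
[4] MEM needs rd=2 wr=0: FU; after: ALU=1 MUL=1 MEM=0 BR=0, R=0, W=3
[5] MUL needs rd=2 wr=1: RD_PORT; after: ALU=1 MUL=1 MEM=0 BR=0, R=0, W=3
[6] ALU needs rd=2 wr=1: RD_PORT; after: ALU=1 MUL=1 MEM=0 BR=0, R=0, W=3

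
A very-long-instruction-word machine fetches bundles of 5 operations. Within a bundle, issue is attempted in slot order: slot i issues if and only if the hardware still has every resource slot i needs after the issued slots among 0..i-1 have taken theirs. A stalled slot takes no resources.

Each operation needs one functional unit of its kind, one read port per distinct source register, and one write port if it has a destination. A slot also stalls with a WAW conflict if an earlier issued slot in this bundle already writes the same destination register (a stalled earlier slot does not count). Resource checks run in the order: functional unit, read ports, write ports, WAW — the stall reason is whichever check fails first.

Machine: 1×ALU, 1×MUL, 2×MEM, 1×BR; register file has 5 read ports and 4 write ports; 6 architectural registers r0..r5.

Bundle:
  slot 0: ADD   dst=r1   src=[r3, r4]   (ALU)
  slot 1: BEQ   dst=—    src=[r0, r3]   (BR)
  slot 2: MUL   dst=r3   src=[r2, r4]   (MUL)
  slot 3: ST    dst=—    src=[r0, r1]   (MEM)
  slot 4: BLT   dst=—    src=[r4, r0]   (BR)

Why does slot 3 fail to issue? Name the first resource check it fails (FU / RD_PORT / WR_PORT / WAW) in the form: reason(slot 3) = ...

reason(slot 3) = RD_PORT

slot 0 (ALU): ISSUE — free A0,Mu1,Ld2,B1 rp3 wp3
slot 1 (BR): ISSUE — free A0,Mu1,Ld2,B0 rp1 wp3
slot 2 (MUL): stall RD_PORT — free A0,Mu1,Ld2,B0 rp1 wp3
slot 3 (MEM): stall RD_PORT — free A0,Mu1,Ld2,B0 rp1 wp3
slot 4 (BR): stall FU — free A0,Mu1,Ld2,B0 rp1 wp3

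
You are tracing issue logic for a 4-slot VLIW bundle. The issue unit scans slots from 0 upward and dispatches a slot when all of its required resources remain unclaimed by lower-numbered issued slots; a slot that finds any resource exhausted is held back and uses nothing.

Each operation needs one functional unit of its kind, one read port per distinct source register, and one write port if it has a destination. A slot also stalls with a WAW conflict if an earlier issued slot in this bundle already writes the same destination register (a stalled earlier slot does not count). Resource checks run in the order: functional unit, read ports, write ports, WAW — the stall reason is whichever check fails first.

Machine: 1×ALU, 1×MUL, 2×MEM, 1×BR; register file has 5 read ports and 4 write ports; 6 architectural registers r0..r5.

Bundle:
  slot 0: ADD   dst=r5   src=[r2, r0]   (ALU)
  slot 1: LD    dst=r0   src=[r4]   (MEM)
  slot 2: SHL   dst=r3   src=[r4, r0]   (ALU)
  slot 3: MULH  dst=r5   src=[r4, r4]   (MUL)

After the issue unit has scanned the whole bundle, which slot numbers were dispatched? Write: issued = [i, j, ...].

slot 0 (ALU): ISSUE — free A0,Mu1,Ld2,B1 rp3 wp3
slot 1 (MEM): ISSUE — free A0,Mu1,Ld1,B1 rp2 wp2
slot 2 (ALU): stall FU — free A0,Mu1,Ld1,B1 rp2 wp2
slot 3 (MUL): stall WAW — free A0,Mu1,Ld1,B1 rp2 wp2

issued = [0, 1]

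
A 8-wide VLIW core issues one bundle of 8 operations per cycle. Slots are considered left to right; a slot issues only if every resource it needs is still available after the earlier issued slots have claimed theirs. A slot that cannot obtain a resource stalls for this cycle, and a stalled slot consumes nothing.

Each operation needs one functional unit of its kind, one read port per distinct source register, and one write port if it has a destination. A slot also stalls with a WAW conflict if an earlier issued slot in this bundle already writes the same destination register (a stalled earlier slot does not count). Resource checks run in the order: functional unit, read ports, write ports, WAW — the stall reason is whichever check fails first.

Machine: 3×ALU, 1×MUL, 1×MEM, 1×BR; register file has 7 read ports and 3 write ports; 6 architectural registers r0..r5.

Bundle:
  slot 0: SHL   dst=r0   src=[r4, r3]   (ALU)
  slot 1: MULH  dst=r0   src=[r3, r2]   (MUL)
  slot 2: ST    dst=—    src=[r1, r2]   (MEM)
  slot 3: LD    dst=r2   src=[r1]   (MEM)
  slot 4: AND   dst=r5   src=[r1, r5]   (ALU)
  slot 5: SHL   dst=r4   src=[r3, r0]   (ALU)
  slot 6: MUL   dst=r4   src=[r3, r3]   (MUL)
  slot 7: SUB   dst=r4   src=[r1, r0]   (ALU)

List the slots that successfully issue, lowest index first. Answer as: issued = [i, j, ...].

  0. ALU→r0 ⇒ go  {2A/1Mu/1Ld/1B | 5r 2w}
  1. MUL→r0 ⇒ no(WAW)  {2A/1Mu/1Ld/1B | 5r 2w}
  2. MEM ⇒ go  {2A/1Mu/0Ld/1B | 3r 2w}
  3. MEM→r2 ⇒ no(FU)  {2A/1Mu/0Ld/1B | 3r 2w}
  4. ALU→r5 ⇒ go  {1A/1Mu/0Ld/1B | 1r 1w}
  5. ALU→r4 ⇒ no(RD_PORT)  {1A/1Mu/0Ld/1B | 1r 1w}
  6. MUL→r4 ⇒ go  {1A/0Mu/0Ld/1B | 0r 0w}
  7. ALU→r4 ⇒ no(RD_PORT)  {1A/0Mu/0Ld/1B | 0r 0w}

issued = [0, 2, 4, 6]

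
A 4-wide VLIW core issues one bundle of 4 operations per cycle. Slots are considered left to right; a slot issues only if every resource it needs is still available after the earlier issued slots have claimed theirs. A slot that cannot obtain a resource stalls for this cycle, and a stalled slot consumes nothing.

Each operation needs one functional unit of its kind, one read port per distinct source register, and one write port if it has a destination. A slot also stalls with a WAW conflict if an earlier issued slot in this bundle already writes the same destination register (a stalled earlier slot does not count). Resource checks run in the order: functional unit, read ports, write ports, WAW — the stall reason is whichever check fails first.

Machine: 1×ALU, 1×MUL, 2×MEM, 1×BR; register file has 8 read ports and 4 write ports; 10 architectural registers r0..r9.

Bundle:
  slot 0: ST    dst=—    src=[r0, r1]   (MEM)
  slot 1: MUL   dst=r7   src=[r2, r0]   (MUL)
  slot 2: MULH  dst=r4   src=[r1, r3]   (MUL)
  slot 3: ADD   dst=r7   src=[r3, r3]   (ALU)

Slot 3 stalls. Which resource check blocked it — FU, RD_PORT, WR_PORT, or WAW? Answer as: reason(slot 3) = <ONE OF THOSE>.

slot 0 (MEM): ISSUE — free A1,Mu1,Ld1,B1 rp6 wp4
slot 1 (MUL): ISSUE — free A1,Mu0,Ld1,B1 rp4 wp3
slot 2 (MUL): stall FU — free A1,Mu0,Ld1,B1 rp4 wp3
slot 3 (ALU): stall WAW — free A1,Mu0,Ld1,B1 rp4 wp3

reason(slot 3) = WAW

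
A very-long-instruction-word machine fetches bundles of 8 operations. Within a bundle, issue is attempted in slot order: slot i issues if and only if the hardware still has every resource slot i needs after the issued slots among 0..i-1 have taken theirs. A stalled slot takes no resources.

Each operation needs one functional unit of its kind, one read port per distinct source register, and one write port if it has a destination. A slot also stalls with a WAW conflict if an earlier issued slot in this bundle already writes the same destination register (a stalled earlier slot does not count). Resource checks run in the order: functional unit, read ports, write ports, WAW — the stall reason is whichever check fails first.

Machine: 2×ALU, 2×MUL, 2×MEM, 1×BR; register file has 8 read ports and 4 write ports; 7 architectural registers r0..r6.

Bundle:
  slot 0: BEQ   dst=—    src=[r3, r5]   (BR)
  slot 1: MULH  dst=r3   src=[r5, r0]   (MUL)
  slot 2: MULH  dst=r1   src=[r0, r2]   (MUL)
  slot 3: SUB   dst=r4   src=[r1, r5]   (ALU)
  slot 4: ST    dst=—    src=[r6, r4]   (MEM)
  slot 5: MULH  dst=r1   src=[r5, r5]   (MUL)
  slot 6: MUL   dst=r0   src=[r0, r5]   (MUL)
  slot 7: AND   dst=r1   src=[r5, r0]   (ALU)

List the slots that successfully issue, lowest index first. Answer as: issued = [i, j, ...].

issued = [0, 1, 2, 3]

slot 0 (BR): ISSUE — free A2,Mu2,Ld2,B0 rp6 wp4
slot 1 (MUL): ISSUE — free A2,Mu1,Ld2,B0 rp4 wp3
slot 2 (MUL): ISSUE — free A2,Mu0,Ld2,B0 rp2 wp2
slot 3 (ALU): ISSUE — free A1,Mu0,Ld2,B0 rp0 wp1
slot 4 (MEM): stall RD_PORT — free A1,Mu0,Ld2,B0 rp0 wp1
slot 5 (MUL): stall FU — free A1,Mu0,Ld2,B0 rp0 wp1
slot 6 (MUL): stall FU — free A1,Mu0,Ld2,B0 rp0 wp1
slot 7 (ALU): stall RD_PORT — free A1,Mu0,Ld2,B0 rp0 wp1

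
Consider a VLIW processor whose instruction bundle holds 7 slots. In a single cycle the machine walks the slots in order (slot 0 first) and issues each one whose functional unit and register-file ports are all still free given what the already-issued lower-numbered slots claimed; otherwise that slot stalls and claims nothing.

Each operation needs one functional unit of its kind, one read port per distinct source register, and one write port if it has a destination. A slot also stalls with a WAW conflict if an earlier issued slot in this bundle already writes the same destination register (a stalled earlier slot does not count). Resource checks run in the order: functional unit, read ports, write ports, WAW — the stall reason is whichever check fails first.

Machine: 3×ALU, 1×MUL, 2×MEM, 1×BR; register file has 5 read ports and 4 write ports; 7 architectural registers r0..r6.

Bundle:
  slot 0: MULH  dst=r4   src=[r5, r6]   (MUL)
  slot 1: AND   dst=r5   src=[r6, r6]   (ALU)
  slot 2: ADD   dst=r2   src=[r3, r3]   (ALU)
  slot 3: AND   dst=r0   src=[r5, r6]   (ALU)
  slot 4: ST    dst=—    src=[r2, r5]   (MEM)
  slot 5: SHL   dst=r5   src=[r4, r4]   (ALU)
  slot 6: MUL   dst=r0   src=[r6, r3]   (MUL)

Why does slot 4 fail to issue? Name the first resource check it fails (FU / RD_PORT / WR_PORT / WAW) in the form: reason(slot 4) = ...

reason(slot 4) = RD_PORT

slot 0 (MUL): ISSUE — free A3,Mu0,Ld2,B1 rp3 wp3
slot 1 (ALU): ISSUE — free A2,Mu0,Ld2,B1 rp2 wp2
slot 2 (ALU): ISSUE — free A1,Mu0,Ld2,B1 rp1 wp1
slot 3 (ALU): stall RD_PORT — free A1,Mu0,Ld2,B1 rp1 wp1
slot 4 (MEM): stall RD_PORT — free A1,Mu0,Ld2,B1 rp1 wp1
slot 5 (ALU): stall WAW — free A1,Mu0,Ld2,B1 rp1 wp1
slot 6 (MUL): stall FU — free A1,Mu0,Ld2,B1 rp1 wp1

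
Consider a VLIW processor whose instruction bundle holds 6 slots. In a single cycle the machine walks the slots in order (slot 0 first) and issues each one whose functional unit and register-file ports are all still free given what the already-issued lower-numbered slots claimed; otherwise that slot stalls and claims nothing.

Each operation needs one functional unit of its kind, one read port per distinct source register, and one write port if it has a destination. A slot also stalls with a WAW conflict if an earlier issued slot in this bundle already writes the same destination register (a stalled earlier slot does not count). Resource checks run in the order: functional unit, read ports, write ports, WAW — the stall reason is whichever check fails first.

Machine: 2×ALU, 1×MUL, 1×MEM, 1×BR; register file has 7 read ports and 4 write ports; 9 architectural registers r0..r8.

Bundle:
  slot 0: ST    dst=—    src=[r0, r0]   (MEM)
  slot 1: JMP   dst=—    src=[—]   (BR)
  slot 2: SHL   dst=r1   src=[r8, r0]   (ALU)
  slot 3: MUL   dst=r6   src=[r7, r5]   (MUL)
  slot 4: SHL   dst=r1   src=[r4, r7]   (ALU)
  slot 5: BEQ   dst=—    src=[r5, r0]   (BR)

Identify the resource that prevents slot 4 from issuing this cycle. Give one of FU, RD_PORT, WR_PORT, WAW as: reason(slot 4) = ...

reason(slot 4) = WAW

(0) want 1×MEM +1rd +0wr — yes → AL2|MU1|ME0|BR1|rd6|wr4
(1) want 1×BR +0rd +0wr — yes → AL2|MU1|ME0|BR0|rd6|wr4
(2) want 1×ALU +2rd +1wr — yes → AL1|MU1|ME0|BR0|rd4|wr3
(3) want 1×MUL +2rd +1wr — yes → AL1|MU0|ME0|BR0|rd2|wr2
(4) want 1×ALU +2rd +1wr — WAW → AL1|MU0|ME0|BR0|rd2|wr2
(5) want 1×BR +2rd +0wr — FU → AL1|MU0|ME0|BR0|rd2|wr2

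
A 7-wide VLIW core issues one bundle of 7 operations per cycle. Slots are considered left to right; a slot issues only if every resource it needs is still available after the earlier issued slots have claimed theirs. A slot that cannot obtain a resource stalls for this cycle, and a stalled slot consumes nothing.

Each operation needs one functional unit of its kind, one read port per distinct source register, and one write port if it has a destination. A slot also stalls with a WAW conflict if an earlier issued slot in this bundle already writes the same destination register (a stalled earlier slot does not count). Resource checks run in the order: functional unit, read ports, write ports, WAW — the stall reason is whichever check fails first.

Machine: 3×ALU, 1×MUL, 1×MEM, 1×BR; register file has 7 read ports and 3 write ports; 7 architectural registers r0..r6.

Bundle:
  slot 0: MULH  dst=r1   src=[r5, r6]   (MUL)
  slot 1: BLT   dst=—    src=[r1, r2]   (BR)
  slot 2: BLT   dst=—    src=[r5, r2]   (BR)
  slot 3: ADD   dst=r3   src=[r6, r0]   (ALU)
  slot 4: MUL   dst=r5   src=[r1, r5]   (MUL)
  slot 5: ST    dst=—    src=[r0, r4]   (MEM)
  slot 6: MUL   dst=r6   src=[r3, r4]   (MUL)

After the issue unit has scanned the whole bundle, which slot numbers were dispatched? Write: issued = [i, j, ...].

issued = [0, 1, 3]

  0. MUL→r1 ⇒ go  {3A/0Mu/1Ld/1B | 5r 2w}
  1. BR ⇒ go  {3A/0Mu/1Ld/0B | 3r 2w}
  2. BR ⇒ no(FU)  {3A/0Mu/1Ld/0B | 3r 2w}
  3. ALU→r3 ⇒ go  {2A/0Mu/1Ld/0B | 1r 1w}
  4. MUL→r5 ⇒ no(FU)  {2A/0Mu/1Ld/0B | 1r 1w}
  5. MEM ⇒ no(RD_PORT)  {2A/0Mu/1Ld/0B | 1r 1w}
  6. MUL→r6 ⇒ no(FU)  {2A/0Mu/1Ld/0B | 1r 1w}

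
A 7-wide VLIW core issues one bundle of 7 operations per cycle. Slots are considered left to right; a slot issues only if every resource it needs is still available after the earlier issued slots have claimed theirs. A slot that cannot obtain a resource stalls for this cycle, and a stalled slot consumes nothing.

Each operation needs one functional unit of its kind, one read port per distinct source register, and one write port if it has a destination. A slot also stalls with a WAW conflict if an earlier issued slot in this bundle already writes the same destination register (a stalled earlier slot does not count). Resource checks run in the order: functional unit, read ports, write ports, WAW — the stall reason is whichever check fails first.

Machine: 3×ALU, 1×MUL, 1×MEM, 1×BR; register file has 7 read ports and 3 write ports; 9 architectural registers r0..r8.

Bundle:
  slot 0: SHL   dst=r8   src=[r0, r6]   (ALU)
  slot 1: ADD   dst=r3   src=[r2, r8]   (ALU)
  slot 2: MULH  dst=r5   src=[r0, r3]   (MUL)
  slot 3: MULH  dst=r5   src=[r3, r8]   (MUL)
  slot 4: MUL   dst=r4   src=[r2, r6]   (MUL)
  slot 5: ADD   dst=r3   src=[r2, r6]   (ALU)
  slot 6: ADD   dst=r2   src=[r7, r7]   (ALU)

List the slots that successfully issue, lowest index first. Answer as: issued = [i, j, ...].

[0] ALU needs rd=2 wr=1: ok; after: ALU=2 MUL=1 MEM=1 BR=1, R=5, W=2
[1] ALU needs rd=2 wr=1: ok; after: ALU=1 MUL=1 MEM=1 BR=1, R=3, W=1
[2] MUL needs rd=2 wr=1: ok; after: ALU=1 MUL=0 MEM=1 BR=1, R=1, W=0
[3] MUL needs rd=2 wr=1: FU; after: ALU=1 MUL=0 MEM=1 BR=1, R=1, W=0
[4] MUL needs rd=2 wr=1: FU; after: ALU=1 MUL=0 MEM=1 BR=1, R=1, W=0
[5] ALU needs rd=2 wr=1: RD_PORT; after: ALU=1 MUL=0 MEM=1 BR=1, R=1, W=0
[6] ALU needs rd=1 wr=1: WR_PORT; after: ALU=1 MUL=0 MEM=1 BR=1, R=1, W=0

issued = [0, 1, 2]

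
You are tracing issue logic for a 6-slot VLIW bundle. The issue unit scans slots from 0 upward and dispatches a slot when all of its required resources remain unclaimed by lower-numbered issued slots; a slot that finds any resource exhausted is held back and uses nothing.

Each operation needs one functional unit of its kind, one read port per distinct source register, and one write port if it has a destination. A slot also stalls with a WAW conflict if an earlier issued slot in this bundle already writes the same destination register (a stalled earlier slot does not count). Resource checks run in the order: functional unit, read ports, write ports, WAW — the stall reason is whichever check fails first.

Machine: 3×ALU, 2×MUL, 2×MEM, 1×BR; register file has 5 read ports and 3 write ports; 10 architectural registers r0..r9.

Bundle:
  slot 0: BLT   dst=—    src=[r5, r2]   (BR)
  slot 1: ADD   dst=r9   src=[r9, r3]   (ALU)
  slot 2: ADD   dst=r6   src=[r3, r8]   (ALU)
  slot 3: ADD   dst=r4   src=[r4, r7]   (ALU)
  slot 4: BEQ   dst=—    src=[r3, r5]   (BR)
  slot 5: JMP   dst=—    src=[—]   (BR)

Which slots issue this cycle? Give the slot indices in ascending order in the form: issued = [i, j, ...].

#0 BR src=r5,r2 dispatched  <A:3 Mu:2 Ld:2 B:0 rd:3 wr:3>
#1 ALU src=r9,r3 dispatched  <A:2 Mu:2 Ld:2 B:0 rd:1 wr:2>
#2 ALU src=r3,r8 held:RD_PORT  <A:2 Mu:2 Ld:2 B:0 rd:1 wr:2>
#3 ALU src=r4,r7 held:RD_PORT  <A:2 Mu:2 Ld:2 B:0 rd:1 wr:2>
#4 BR src=r3,r5 held:FU  <A:2 Mu:2 Ld:2 B:0 rd:1 wr:2>
#5 BR src=- held:FU  <A:2 Mu:2 Ld:2 B:0 rd:1 wr:2>

issued = [0, 1]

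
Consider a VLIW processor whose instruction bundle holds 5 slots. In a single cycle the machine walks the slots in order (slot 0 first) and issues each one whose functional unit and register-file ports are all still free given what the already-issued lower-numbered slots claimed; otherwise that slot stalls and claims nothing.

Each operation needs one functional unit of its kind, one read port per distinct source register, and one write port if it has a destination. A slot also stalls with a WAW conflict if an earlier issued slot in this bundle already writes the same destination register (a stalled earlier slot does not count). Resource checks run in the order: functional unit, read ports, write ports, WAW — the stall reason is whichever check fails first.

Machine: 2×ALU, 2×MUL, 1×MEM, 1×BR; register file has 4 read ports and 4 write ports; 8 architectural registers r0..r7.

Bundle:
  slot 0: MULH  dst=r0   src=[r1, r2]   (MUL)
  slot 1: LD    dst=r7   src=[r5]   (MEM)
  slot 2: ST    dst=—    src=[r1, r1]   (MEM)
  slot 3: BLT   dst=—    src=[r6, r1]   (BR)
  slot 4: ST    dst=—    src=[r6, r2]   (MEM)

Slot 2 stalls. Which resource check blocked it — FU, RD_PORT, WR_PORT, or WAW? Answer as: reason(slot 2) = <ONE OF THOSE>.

reason(slot 2) = FU

slot 0 (MUL): ISSUE — free A2,Mu1,Ld1,B1 rp2 wp3
slot 1 (MEM): ISSUE — free A2,Mu1,Ld0,B1 rp1 wp2
slot 2 (MEM): stall FU — free A2,Mu1,Ld0,B1 rp1 wp2
slot 3 (BR): stall RD_PORT — free A2,Mu1,Ld0,B1 rp1 wp2
slot 4 (MEM): stall FU — free A2,Mu1,Ld0,B1 rp1 wp2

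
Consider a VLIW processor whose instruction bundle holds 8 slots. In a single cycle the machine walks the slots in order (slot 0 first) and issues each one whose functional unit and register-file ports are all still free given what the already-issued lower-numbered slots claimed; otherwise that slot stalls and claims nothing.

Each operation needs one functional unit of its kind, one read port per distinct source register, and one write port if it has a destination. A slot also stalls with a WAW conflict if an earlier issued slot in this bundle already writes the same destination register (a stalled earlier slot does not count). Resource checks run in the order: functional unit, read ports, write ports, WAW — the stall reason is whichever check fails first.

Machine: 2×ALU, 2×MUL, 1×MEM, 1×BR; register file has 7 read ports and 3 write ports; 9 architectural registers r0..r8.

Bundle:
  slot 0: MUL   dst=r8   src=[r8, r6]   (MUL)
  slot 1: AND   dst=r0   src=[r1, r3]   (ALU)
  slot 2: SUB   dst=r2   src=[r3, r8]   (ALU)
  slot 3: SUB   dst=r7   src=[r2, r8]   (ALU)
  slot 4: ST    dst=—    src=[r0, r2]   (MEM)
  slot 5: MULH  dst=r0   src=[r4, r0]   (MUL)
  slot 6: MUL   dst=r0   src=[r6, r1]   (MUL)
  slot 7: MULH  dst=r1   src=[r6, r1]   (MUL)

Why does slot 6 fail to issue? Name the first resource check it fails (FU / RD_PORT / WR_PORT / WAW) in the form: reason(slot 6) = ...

reason(slot 6) = RD_PORT

#0 MUL src=r8,r6 dispatched  <A:2 Mu:1 Ld:1 B:1 rd:5 wr:2>
#1 ALU src=r1,r3 dispatched  <A:1 Mu:1 Ld:1 B:1 rd:3 wr:1>
#2 ALU src=r3,r8 dispatched  <A:0 Mu:1 Ld:1 B:1 rd:1 wr:0>
#3 ALU src=r2,r8 held:FU  <A:0 Mu:1 Ld:1 B:1 rd:1 wr:0>
#4 MEM src=r0,r2 held:RD_PORT  <A:0 Mu:1 Ld:1 B:1 rd:1 wr:0>
#5 MUL src=r4,r0 held:RD_PORT  <A:0 Mu:1 Ld:1 B:1 rd:1 wr:0>
#6 MUL src=r6,r1 held:RD_PORT  <A:0 Mu:1 Ld:1 B:1 rd:1 wr:0>
#7 MUL src=r6,r1 held:RD_PORT  <A:0 Mu:1 Ld:1 B:1 rd:1 wr:0>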